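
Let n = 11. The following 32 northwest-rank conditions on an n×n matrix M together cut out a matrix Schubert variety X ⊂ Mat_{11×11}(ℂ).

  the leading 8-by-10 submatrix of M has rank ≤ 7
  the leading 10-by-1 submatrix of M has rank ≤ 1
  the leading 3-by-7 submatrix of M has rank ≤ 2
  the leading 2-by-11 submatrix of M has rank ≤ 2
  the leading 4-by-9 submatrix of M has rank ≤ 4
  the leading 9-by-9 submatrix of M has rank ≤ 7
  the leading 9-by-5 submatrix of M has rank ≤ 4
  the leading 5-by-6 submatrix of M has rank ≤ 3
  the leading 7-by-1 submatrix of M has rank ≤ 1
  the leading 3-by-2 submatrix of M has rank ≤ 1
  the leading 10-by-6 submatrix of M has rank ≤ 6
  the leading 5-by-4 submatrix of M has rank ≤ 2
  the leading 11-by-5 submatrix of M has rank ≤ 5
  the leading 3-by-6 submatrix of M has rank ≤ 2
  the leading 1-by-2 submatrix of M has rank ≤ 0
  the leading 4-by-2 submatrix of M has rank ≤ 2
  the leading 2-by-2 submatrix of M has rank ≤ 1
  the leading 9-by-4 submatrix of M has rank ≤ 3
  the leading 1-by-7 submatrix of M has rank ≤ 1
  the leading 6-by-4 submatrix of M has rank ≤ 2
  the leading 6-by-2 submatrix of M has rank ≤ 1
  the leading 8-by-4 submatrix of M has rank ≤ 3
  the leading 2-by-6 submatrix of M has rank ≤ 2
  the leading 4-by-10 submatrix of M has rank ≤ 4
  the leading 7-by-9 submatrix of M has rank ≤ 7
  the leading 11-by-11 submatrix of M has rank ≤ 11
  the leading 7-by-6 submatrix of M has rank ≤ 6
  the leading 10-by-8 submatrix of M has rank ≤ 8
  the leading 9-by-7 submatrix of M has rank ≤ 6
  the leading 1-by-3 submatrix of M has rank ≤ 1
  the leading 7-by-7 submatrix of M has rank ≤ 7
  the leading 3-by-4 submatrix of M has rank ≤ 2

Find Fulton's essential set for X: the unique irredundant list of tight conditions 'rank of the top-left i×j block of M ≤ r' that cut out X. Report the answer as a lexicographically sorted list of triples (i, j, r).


Rank table r_w(11×11) implied by the 32 constraints:

  i=1: 0 0 1 1 1 1 1 1 1 1 1
  i=2: 1 1 2 2 2 2 2 2 2 2 2
  i=3: 1 1 2 2 2 2 2 3 3 3 3
  i=4: 1 1 2 2 3 3 3 4 4 4 4
  i=5: 1 1 2 2 3 3 4 5 5 5 5
  i=6: 1 1 2 2 3 4 5 6 6 6 6
  i=7: 1 2 3 3 4 5 6 7 7 7 7
  i=8: 1 2 3 3 4 5 6 7 7 7 8
  i=9: 1 2 3 3 4 5 6 7 7 8 9
  i=10: 1 2 3 4 5 6 7 8 8 9 10
  i=11: 1 2 3 4 5 6 7 8 9 10 11

giving w = (3, 1, 8, 5, 7, 6, 2, 11, 10, 4, 9) via Δ²R.

8 SE-corners of the 19-cell Rothe diagram give Ess(w):

[(1, 2, 0), (3, 7, 2), (5, 6, 3), (6, 2, 1), (6, 4, 2), (8, 10, 7), (9, 4, 3), (9, 9, 7)]


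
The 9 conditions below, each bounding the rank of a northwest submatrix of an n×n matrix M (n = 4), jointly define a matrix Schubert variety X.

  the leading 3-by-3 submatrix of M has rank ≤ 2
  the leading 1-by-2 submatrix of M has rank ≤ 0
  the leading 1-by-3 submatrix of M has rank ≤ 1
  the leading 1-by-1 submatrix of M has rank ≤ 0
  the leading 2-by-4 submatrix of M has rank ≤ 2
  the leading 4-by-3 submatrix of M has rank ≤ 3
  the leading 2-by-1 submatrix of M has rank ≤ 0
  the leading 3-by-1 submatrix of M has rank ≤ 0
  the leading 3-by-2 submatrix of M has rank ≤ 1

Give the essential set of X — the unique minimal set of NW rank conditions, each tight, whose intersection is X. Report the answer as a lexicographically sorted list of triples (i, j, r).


The tightest implied rank at each (i,j), from the 9 conditions:

  R[1]: 0 0 1 1
  R[2]: 0 1 2 2
  R[3]: 0 1 2 3
  R[4]: 1 2 3 4

reading off 1-entries of Δ²R: w = (3, 2, 4, 1).

Rothe diagram D(w) (4 cells), 2 SE-corners (essential conditions):

[(1, 2, 0), (3, 1, 0)]


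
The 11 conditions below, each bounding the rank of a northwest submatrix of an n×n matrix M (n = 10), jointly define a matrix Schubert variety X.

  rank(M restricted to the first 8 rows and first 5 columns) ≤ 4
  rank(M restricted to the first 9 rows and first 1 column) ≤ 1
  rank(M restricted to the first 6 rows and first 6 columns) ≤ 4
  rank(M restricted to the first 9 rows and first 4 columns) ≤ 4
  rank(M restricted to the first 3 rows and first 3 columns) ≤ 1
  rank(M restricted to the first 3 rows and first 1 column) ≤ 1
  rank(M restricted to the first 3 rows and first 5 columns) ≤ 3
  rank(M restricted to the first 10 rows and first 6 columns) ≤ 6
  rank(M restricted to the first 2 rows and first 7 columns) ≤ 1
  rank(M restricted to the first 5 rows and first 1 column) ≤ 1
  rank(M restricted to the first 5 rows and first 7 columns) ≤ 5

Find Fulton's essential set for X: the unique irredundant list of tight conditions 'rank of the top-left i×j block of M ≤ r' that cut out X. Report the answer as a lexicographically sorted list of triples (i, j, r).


The tightest implied rank at each (i,j), from the 11 conditions:

  row 1: 1 | 1 | 1 | 1 | 1 | 1 | 1 | 1 | 1 | 1
  row 2: 1 | 1 | 1 | 1 | 1 | 1 | 1 | 2 | 2 | 2
  row 3: 1 | 1 | 1 | 2 | 2 | 2 | 2 | 3 | 3 | 3
  row 4: 1 | 2 | 2 | 3 | 3 | 3 | 3 | 4 | 4 | 4
  row 5: 1 | 2 | 3 | 4 | 4 | 4 | 4 | 5 | 5 | 5
  row 6: 1 | 2 | 3 | 4 | 4 | 4 | 5 | 6 | 6 | 6
  row 7: 1 | 2 | 3 | 4 | 4 | 5 | 6 | 7 | 7 | 7
  row 8: 1 | 2 | 3 | 4 | 4 | 5 | 6 | 7 | 8 | 8
  row 9: 1 | 2 | 3 | 4 | 5 | 6 | 7 | 8 | 9 | 9
  row 10: 1 | 2 | 3 | 4 | 5 | 6 | 7 | 8 | 9 | 10

so w = (1, 8, 4, 2, 3, 7, 6, 9, 5, 10).

4 SE-corners of the 12-cell Rothe diagram give Ess(w):

[(2, 7, 1), (3, 3, 1), (6, 6, 4), (8, 5, 4)]


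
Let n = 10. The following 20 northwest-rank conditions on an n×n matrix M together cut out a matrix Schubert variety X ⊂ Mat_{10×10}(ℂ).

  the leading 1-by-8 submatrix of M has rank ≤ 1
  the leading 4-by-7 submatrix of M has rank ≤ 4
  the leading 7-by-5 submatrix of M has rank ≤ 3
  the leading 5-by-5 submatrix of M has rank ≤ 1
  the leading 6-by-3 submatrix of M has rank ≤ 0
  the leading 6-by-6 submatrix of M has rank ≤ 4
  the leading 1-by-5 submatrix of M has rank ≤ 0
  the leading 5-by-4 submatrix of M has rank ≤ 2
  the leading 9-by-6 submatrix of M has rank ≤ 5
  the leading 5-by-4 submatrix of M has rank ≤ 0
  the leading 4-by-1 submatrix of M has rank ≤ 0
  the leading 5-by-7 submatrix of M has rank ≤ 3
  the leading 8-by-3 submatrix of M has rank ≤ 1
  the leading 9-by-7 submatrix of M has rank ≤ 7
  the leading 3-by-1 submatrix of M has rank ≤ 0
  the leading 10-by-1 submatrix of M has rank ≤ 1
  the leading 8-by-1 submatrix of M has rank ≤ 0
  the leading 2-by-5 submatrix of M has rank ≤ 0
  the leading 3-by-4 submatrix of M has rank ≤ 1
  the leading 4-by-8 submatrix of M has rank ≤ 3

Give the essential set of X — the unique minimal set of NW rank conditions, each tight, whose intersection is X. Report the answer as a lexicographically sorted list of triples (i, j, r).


Propagating the 20 rank bounds to every northwest block:

  i=1: 0, 0, 0, 0, 0, 1, 1, 1, 1, 1
  i=2: 0, 0, 0, 0, 0, 1, 2, 2, 2, 2
  i=3: 0, 0, 0, 0, 1, 2, 3, 3, 3, 3
  i=4: 0, 0, 0, 0, 1, 2, 3, 3, 4, 4
  i=5: 0, 0, 0, 0, 1, 2, 3, 4, 5, 5
  i=6: 0, 0, 0, 1, 2, 3, 4, 5, 6, 6
  i=7: 0, 1, 1, 2, 3, 4, 5, 6, 7, 7
  i=8: 0, 1, 1, 2, 3, 4, 5, 6, 7, 8
  i=9: 1, 2, 2, 3, 4, 5, 6, 7, 8, 9
  i=10: 1, 2, 3, 4, 5, 6, 7, 8, 9, 10

so w = (6, 7, 5, 9, 8, 4, 2, 10, 1, 3).

Rothe diagram D(w) (29 cells), 6 SE-corners (essential conditions):

[(2, 5, 0), (4, 8, 3), (5, 4, 0), (6, 3, 0), (8, 1, 0), (8, 3, 1)]


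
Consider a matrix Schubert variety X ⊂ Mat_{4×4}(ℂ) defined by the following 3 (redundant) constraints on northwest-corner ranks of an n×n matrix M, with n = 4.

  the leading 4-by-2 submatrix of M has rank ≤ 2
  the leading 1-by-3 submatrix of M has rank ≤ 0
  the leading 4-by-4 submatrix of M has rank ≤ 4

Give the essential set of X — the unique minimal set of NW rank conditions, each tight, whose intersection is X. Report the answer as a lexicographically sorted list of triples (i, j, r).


The tightest implied rank at each (i,j), from the 3 conditions:

  row 1: 0, 0, 0, 1
  row 2: 1, 1, 1, 2
  row 3: 1, 2, 2, 3
  row 4: 1, 2, 3, 4

giving w = (4, 1, 2, 3) via Δ²R.

D(w) has 3 cells with 1 SE-corner; essential set:

[(1, 3, 0)]


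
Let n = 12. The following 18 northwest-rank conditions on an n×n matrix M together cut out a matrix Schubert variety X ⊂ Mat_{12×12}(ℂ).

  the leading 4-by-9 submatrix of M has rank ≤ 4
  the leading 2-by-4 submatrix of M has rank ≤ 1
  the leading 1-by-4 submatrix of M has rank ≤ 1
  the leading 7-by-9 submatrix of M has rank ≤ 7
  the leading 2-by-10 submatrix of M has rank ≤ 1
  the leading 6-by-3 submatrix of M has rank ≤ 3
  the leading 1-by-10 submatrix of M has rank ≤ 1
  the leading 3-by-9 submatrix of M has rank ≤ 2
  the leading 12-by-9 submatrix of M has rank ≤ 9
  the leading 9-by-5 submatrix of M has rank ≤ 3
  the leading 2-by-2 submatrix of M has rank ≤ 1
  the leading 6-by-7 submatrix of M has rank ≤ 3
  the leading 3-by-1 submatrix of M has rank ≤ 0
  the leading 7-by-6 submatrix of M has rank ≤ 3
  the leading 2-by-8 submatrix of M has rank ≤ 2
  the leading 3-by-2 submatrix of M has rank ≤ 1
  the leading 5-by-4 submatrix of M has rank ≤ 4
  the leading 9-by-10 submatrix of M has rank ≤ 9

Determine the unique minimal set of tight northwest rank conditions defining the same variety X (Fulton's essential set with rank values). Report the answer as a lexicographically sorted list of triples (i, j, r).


Recovering R(i,j) via the rank-extension bound from the 18 conditions:

  R[1]: 0, 1, 1, 1, 1, 1, 1, 1, 1, 1, 1, 1
  R[2]: 0, 1, 1, 1, 1, 1, 1, 1, 1, 1, 2, 2
  R[3]: 0, 1, 2, 2, 2, 2, 2, 2, 2, 2, 3, 3
  R[4]: 1, 2, 3, 3, 3, 3, 3, 3, 3, 3, 4, 4
  R[5]: 1, 2, 3, 3, 3, 3, 3, 4, 4, 4, 5, 5
  R[6]: 1, 2, 3, 3, 3, 3, 3, 4, 5, 5, 6, 6
  R[7]: 1, 2, 3, 3, 3, 3, 4, 5, 6, 6, 7, 7
  R[8]: 1, 2, 3, 3, 3, 4, 5, 6, 7, 7, 8, 8
  R[9]: 1, 2, 3, 3, 3, 4, 5, 6, 7, 8, 9, 9
  R[10]: 1, 2, 3, 4, 4, 5, 6, 7, 8, 9, 10, 10
  R[11]: 1, 2, 3, 4, 5, 6, 7, 8, 9, 10, 11, 11
  R[12]: 1, 2, 3, 4, 5, 6, 7, 8, 9, 10, 11, 12

the unique w with this rank table is (2, 11, 3, 1, 8, 9, 7, 6, 10, 4, 5, 12).

Rothe diagram D(w) (26 cells), 5 SE-corners (essential conditions):

[(2, 10, 1), (3, 1, 0), (6, 7, 3), (7, 6, 3), (9, 5, 3)]


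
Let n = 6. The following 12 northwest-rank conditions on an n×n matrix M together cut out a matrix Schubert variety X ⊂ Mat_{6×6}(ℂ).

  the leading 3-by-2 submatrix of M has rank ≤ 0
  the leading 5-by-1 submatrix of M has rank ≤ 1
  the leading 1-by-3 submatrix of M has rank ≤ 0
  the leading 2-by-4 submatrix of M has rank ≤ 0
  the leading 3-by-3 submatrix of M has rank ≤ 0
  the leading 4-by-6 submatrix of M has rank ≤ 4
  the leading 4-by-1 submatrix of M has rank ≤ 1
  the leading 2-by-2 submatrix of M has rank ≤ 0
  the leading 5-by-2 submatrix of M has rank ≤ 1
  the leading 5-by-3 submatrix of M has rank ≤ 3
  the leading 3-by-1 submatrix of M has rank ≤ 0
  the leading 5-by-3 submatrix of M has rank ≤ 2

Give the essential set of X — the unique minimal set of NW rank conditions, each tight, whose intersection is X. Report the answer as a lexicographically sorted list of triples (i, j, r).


Computing R[i][j] = min implied NW-rank bound (n=6, 12 conditions):

  row 1: 0, 0, 0, 0, 1, 1
  row 2: 0, 0, 0, 0, 1, 2
  row 3: 0, 0, 0, 1, 2, 3
  row 4: 1, 1, 1, 2, 3, 4
  row 5: 1, 1, 2, 3, 4, 5
  row 6: 1, 2, 3, 4, 5, 6

the unique w with this rank table is (5, 6, 4, 1, 3, 2).

|D(w)|=12, |Ess(w)|=3:

[(2, 4, 0), (3, 3, 0), (5, 2, 1)]


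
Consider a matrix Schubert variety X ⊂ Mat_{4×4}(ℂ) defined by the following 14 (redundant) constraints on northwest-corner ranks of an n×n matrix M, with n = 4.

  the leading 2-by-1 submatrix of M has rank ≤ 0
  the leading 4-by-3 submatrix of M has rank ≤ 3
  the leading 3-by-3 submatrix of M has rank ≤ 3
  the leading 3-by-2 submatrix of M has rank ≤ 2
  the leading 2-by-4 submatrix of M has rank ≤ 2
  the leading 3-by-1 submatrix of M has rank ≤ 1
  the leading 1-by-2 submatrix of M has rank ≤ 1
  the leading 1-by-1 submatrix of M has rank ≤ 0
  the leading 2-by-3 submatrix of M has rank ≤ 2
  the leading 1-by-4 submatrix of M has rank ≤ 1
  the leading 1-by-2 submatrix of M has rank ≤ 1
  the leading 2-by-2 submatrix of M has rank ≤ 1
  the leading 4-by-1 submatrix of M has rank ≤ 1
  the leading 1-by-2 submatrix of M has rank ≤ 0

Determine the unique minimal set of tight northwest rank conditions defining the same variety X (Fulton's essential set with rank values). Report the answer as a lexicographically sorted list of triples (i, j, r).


Recovering R(i,j) via the rank-extension bound from the 14 conditions:

  i=1: 0 | 0 | 1 | 1
  i=2: 0 | 1 | 2 | 2
  i=3: 1 | 2 | 3 | 3
  i=4: 1 | 2 | 3 | 4

the unique w with this rank table is (3, 2, 1, 4).

Fulton essential set (2 of the 3 Rothe cells):

[(1, 2, 0), (2, 1, 0)]


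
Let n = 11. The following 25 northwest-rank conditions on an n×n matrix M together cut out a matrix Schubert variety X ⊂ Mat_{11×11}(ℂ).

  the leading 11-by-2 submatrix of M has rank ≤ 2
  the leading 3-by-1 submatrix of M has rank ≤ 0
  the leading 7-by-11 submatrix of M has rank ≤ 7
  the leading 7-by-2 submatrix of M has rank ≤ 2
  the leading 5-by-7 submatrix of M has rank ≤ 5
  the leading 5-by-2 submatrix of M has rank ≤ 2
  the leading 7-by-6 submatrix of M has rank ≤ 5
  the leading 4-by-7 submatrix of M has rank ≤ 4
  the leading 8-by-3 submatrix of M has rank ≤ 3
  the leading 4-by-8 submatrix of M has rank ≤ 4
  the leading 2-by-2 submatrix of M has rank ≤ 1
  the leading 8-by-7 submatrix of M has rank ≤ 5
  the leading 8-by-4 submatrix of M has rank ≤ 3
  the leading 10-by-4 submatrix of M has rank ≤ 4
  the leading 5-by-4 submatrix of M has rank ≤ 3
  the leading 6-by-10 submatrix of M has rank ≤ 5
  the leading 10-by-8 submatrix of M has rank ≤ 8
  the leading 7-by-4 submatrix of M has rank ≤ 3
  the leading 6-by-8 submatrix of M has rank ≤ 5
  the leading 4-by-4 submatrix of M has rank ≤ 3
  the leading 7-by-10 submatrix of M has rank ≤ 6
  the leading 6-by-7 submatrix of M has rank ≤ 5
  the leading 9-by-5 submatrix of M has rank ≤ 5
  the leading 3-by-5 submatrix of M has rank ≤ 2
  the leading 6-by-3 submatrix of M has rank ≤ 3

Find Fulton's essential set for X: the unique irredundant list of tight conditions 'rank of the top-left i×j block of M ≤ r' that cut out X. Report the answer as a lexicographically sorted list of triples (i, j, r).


Rank table r_w(11×11) implied by the 25 constraints:

  R[1]: 0, 1, 1, 1, 1, 1, 1, 1, 1, 1, 1
  R[2]: 0, 1, 2, 2, 2, 2, 2, 2, 2, 2, 2
  R[3]: 0, 1, 2, 2, 2, 3, 3, 3, 3, 3, 3
  R[4]: 1, 2, 3, 3, 3, 4, 4, 4, 4, 4, 4
  R[5]: 1, 2, 3, 3, 4, 5, 5, 5, 5, 5, 5
  R[6]: 1, 2, 3, 3, 4, 5, 5, 5, 5, 5, 6
  R[7]: 1, 2, 3, 3, 4, 5, 5, 6, 6, 6, 7
  R[8]: 1, 2, 3, 3, 4, 5, 5, 6, 7, 7, 8
  R[9]: 1, 2, 3, 4, 5, 6, 6, 7, 8, 8, 9
  R[10]: 1, 2, 3, 4, 5, 6, 7, 8, 9, 9, 10
  R[11]: 1, 2, 3, 4, 5, 6, 7, 8, 9, 10, 11

second differences of R give the permutation w = (2, 3, 6, 1, 5, 11, 8, 9, 4, 7, 10).

D(w) has 15 cells with 5 SE-corners; essential set:

[(3, 1, 0), (3, 5, 2), (6, 10, 5), (8, 4, 3), (8, 7, 5)]


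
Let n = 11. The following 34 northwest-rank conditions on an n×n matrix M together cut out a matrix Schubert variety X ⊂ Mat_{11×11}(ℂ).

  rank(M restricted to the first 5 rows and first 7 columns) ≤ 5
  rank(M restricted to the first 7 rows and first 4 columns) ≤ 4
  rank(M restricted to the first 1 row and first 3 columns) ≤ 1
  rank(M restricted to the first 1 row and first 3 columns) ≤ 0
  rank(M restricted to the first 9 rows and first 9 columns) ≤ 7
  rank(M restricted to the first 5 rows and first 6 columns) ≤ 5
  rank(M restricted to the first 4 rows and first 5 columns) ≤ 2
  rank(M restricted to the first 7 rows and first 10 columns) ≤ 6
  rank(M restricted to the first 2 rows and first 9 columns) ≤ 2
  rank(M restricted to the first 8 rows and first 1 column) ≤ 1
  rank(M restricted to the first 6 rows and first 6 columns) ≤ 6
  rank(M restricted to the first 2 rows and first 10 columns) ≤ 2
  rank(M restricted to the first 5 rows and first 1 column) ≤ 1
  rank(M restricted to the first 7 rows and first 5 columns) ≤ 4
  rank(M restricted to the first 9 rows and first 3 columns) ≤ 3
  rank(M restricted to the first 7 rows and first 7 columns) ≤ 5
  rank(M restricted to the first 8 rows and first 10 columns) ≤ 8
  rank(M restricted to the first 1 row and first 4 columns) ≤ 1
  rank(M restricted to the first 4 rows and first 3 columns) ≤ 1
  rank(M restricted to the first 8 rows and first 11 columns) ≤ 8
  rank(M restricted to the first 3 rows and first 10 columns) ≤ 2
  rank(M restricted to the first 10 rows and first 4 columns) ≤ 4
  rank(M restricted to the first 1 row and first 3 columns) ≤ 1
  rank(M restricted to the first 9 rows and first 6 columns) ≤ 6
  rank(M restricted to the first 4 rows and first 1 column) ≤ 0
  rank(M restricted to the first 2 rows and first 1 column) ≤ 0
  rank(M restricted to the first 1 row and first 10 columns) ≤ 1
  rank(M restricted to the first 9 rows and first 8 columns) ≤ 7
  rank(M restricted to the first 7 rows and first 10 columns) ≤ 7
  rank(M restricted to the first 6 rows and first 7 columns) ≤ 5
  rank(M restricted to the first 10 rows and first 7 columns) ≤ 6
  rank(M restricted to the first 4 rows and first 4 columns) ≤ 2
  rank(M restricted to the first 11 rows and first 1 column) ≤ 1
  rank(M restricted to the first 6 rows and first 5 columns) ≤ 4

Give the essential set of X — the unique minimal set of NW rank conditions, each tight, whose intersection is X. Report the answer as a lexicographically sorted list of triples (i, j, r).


Recovering R(i,j) via the rank-extension bound from the 34 conditions:

  R[1]: 0 0 0 1 1 1 1 1 1 1 1
  R[2]: 0 1 1 2 2 2 2 2 2 2 2
  R[3]: 0 1 1 2 2 2 2 2 2 2 3
  R[4]: 0 1 1 2 2 3 3 3 3 3 4
  R[5]: 1 2 2 3 3 4 4 4 4 4 5
  R[6]: 1 2 3 4 4 5 5 5 5 5 6
  R[7]: 1 2 3 4 4 5 5 6 6 6 7
  R[8]: 1 2 3 4 5 6 6 7 7 7 8
  R[9]: 1 2 3 4 5 6 6 7 7 8 9
  R[10]: 1 2 3 4 5 6 6 7 8 9 10
  R[11]: 1 2 3 4 5 6 7 8 9 10 11

so w = (4, 2, 11, 6, 1, 3, 8, 5, 10, 9, 7).

D(w) has 20 cells with 9 SE-corners; essential set:

[(1, 3, 0), (3, 10, 2), (4, 1, 0), (4, 3, 1), (4, 5, 2), (7, 5, 4), (7, 7, 5), (9, 9, 7), (10, 7, 6)]


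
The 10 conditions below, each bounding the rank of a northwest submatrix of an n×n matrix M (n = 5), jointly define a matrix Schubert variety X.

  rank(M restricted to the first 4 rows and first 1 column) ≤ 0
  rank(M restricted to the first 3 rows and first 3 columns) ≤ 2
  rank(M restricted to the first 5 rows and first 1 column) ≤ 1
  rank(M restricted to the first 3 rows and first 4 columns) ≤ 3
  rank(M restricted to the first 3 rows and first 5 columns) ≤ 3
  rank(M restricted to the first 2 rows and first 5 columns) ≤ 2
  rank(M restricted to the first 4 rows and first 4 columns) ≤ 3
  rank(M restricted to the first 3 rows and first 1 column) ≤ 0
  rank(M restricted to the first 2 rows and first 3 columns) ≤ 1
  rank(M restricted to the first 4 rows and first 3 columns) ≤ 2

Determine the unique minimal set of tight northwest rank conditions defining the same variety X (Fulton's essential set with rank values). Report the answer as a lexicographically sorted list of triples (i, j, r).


Recovering R(i,j) via the rank-extension bound from the 10 conditions:

  row 1: 0  1  1  1  1
  row 2: 0  1  1  2  2
  row 3: 0  1  2  3  3
  row 4: 0  1  2  3  4
  row 5: 1  2  3  4  5

hence w(1..5) = (2, 4, 3, 5, 1).

Rothe diagram D(w) (5 cells), 2 SE-corners (essential conditions):

[(2, 3, 1), (4, 1, 0)]


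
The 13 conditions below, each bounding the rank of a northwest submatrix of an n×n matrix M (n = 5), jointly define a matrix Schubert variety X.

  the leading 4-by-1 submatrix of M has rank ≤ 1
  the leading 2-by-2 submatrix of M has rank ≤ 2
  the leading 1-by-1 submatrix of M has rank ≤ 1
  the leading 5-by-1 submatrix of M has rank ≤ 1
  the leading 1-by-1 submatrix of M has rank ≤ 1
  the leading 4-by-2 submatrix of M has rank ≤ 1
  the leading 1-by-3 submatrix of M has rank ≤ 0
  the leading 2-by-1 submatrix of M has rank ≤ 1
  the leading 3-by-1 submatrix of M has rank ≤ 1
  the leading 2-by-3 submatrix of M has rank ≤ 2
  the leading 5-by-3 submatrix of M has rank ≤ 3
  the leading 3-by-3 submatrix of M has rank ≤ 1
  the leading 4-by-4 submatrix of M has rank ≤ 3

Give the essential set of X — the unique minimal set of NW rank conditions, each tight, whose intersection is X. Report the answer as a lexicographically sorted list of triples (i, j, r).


Rank table r_w(5×5) implied by the 13 constraints:

  i=1: 0 | 0 | 0 | 1 | 1
  i=2: 1 | 1 | 1 | 2 | 2
  i=3: 1 | 1 | 1 | 2 | 3
  i=4: 1 | 1 | 2 | 3 | 4
  i=5: 1 | 2 | 3 | 4 | 5

the unique w with this rank table is (4, 1, 5, 3, 2).

ℓ(w)=6; the 3 essential cells (i,j,r):

[(1, 3, 0), (3, 3, 1), (4, 2, 1)]


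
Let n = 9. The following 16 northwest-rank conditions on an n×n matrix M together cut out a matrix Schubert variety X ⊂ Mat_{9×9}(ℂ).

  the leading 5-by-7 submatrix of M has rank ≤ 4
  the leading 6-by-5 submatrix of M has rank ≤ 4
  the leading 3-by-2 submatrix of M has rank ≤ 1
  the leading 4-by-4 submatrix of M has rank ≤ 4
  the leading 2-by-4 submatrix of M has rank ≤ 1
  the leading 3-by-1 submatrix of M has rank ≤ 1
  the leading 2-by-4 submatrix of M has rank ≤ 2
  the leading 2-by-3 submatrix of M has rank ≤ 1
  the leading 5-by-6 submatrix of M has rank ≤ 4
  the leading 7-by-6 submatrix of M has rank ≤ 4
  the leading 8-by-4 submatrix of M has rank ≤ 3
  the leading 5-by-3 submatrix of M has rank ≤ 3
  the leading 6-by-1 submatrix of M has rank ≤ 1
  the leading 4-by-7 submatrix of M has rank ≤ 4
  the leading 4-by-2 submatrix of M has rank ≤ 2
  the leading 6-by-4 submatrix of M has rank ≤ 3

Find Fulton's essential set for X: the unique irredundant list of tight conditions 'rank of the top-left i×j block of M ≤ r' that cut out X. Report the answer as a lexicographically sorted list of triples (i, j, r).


Rank table r_w(9×9) implied by the 16 constraints:

  1 | 1 | 1 | 1 | 1 | 1 | 1 | 1 | 1
  1 | 1 | 1 | 1 | 2 | 2 | 2 | 2 | 2
  1 | 1 | 2 | 2 | 3 | 3 | 3 | 3 | 3
  1 | 2 | 3 | 3 | 4 | 4 | 4 | 4 | 4
  1 | 2 | 3 | 3 | 4 | 4 | 4 | 5 | 5
  1 | 2 | 3 | 3 | 4 | 4 | 5 | 6 | 6
  1 | 2 | 3 | 3 | 4 | 4 | 5 | 6 | 7
  1 | 2 | 3 | 3 | 4 | 5 | 6 | 7 | 8
  1 | 2 | 3 | 4 | 5 | 6 | 7 | 8 | 9

reading off 1-entries of Δ²R: w = (1, 5, 3, 2, 8, 7, 9, 6, 4).

|D(w)|=12, |Ess(w)|=5:

[(2, 4, 1), (3, 2, 1), (5, 7, 4), (7, 6, 4), (8, 4, 3)]


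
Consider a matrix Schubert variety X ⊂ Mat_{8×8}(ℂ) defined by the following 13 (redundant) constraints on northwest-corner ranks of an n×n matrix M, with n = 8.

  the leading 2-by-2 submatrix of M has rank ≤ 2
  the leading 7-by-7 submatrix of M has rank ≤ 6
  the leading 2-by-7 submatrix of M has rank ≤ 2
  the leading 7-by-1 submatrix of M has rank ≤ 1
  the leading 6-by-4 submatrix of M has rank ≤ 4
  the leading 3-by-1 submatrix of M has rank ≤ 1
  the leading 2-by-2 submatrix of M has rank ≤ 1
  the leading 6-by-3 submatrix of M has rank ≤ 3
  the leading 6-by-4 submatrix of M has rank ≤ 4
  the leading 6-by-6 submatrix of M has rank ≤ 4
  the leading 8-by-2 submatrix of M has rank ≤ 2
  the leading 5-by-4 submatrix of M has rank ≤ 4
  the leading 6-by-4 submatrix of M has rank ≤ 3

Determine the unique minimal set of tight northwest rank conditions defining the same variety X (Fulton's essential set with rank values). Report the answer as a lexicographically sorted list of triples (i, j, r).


Computing R[i][j] = min implied NW-rank bound (n=8, 13 conditions):

  R[1]: 1  1  1  1  1  1  1  1
  R[2]: 1  1  2  2  2  2  2  2
  R[3]: 1  2  3  3  3  3  3  3
  R[4]: 1  2  3  3  4  4  4  4
  R[5]: 1  2  3  3  4  4  5  5
  R[6]: 1  2  3  3  4  4  5  6
  R[7]: 1  2  3  4  5  5  6  7
  R[8]: 1  2  3  4  5  6  7  8

so w = (1, 3, 2, 5, 7, 8, 4, 6).

3 SE-corners of the 6-cell Rothe diagram give Ess(w):

[(2, 2, 1), (6, 4, 3), (6, 6, 4)]


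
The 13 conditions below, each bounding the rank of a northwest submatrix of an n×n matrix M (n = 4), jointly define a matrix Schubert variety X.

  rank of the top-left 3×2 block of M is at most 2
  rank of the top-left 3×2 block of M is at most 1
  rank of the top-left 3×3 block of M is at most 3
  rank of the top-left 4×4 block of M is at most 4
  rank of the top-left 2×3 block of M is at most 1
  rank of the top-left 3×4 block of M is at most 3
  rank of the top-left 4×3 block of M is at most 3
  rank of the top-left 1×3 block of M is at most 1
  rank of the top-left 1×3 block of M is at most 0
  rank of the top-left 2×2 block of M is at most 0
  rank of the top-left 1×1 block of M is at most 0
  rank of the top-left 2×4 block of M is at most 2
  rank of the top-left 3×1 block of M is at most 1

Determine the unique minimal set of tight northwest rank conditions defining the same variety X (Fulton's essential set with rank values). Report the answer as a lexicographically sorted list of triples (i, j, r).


Rank table r_w(4×4) implied by the 13 constraints:

  0  0  0  1
  0  0  1  2
  1  1  2  3
  1  2  3  4

hence w(1..4) = (4, 3, 1, 2).

D(w) has 5 cells with 2 SE-corners; essential set:

[(1, 3, 0), (2, 2, 0)]


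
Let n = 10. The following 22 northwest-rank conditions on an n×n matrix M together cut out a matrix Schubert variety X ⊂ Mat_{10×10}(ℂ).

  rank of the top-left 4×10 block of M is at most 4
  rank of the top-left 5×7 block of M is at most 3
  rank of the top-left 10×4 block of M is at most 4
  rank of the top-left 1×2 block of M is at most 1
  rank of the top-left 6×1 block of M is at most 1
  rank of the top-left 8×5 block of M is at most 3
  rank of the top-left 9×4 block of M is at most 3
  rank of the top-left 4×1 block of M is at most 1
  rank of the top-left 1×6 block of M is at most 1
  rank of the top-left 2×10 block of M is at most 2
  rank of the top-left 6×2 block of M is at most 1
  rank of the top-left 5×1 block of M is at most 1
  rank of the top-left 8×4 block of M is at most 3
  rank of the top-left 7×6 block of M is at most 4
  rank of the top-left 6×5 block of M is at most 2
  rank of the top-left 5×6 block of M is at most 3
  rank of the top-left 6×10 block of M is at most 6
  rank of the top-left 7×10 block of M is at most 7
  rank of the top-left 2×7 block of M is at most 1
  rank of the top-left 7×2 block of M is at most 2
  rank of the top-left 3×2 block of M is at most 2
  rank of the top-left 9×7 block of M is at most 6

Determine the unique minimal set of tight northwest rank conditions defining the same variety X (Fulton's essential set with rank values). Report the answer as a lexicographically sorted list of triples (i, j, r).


The tightest implied rank at each (i,j), from the 22 conditions:

  i=1: 1, 1, 1, 1, 1, 1, 1, 1, 1, 1
  i=2: 1, 1, 1, 1, 1, 1, 1, 2, 2, 2
  i=3: 1, 1, 2, 2, 2, 2, 2, 3, 3, 3
  i=4: 1, 1, 2, 2, 2, 3, 3, 4, 4, 4
  i=5: 1, 1, 2, 2, 2, 3, 3, 4, 5, 5
  i=6: 1, 1, 2, 2, 2, 3, 4, 5, 6, 6
  i=7: 1, 2, 3, 3, 3, 4, 5, 6, 7, 7
  i=8: 1, 2, 3, 3, 3, 4, 5, 6, 7, 8
  i=9: 1, 2, 3, 3, 4, 5, 6, 7, 8, 9
  i=10: 1, 2, 3, 4, 5, 6, 7, 8, 9, 10

reading off 1-entries of Δ²R: w = (1, 8, 3, 6, 9, 7, 2, 10, 5, 4).

D(w) has 20 cells with 6 SE-corners; essential set:

[(2, 7, 1), (5, 7, 3), (6, 2, 1), (6, 5, 2), (8, 5, 3), (9, 4, 3)]


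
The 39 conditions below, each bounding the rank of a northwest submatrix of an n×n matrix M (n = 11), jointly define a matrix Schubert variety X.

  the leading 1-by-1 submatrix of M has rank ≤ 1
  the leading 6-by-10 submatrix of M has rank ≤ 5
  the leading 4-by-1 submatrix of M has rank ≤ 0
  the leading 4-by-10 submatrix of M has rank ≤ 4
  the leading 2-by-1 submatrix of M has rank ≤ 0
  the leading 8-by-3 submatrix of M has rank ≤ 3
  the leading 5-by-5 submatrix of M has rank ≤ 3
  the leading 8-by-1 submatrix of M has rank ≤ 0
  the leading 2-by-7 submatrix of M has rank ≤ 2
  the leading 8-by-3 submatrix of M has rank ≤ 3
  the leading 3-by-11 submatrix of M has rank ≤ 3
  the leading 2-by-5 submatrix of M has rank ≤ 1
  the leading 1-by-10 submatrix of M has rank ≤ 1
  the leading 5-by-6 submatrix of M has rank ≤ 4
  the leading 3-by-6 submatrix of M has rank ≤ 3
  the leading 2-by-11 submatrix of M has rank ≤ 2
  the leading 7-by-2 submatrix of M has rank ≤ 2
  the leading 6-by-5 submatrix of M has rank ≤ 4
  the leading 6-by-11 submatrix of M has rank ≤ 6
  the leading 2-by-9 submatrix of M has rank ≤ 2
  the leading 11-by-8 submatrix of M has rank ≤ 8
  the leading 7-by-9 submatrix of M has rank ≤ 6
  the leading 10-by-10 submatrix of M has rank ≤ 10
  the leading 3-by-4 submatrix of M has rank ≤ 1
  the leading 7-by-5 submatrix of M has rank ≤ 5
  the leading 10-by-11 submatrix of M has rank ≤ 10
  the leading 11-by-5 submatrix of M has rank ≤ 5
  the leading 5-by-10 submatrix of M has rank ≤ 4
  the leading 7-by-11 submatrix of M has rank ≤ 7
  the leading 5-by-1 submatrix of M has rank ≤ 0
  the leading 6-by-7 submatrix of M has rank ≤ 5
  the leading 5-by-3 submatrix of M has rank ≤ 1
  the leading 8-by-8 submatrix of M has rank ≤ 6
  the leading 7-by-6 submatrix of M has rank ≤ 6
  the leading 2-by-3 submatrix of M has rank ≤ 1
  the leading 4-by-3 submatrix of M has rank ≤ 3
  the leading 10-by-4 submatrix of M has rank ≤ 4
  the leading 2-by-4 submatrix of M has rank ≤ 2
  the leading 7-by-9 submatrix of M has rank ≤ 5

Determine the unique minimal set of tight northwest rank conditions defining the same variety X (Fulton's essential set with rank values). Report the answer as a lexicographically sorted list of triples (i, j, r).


The tightest implied rank at each (i,j), from the 39 conditions:

  row 1: 0, 1, 1, 1, 1, 1, 1, 1, 1, 1, 1
  row 2: 0, 1, 1, 1, 1, 2, 2, 2, 2, 2, 2
  row 3: 0, 1, 1, 1, 2, 3, 3, 3, 3, 3, 3
  row 4: 0, 1, 1, 2, 3, 4, 4, 4, 4, 4, 4
  row 5: 0, 1, 1, 2, 3, 4, 4, 4, 4, 4, 5
  row 6: 0, 1, 2, 3, 4, 5, 5, 5, 5, 5, 6
  row 7: 0, 1, 2, 3, 4, 5, 5, 5, 5, 6, 7
  row 8: 0, 1, 2, 3, 4, 5, 6, 6, 6, 7, 8
  row 9: 1, 2, 3, 4, 5, 6, 7, 7, 7, 8, 9
  row 10: 1, 2, 3, 4, 5, 6, 7, 8, 8, 9, 10
  row 11: 1, 2, 3, 4, 5, 6, 7, 8, 9, 10, 11

second differences of R give the permutation w = (2, 6, 5, 4, 11, 3, 10, 7, 1, 8, 9).

6 SE-corners of the 22-cell Rothe diagram give Ess(w):

[(2, 5, 1), (3, 4, 1), (5, 3, 1), (5, 10, 4), (7, 9, 5), (8, 1, 0)]


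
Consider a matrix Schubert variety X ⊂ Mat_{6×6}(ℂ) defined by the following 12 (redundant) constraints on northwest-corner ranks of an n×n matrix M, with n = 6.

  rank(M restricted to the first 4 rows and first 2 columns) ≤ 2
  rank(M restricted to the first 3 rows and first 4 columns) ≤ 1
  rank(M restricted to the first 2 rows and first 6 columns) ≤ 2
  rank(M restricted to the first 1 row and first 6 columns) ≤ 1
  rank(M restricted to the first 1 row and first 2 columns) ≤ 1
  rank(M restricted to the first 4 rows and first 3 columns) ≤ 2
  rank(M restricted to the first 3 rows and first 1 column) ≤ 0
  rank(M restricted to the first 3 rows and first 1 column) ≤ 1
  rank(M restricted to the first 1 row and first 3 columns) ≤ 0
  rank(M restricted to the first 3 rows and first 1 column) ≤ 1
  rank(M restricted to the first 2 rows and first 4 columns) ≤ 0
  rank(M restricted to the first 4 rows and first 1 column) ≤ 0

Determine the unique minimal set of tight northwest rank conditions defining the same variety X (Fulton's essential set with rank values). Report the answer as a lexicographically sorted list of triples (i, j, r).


The tightest implied rank at each (i,j), from the 12 conditions:

  row 1: 0 | 0 | 0 | 0 | 1 | 1
  row 2: 0 | 0 | 0 | 0 | 1 | 2
  row 3: 0 | 1 | 1 | 1 | 2 | 3
  row 4: 0 | 1 | 2 | 2 | 3 | 4
  row 5: 1 | 2 | 3 | 3 | 4 | 5
  row 6: 1 | 2 | 3 | 4 | 5 | 6

so w = (5, 6, 2, 3, 1, 4).

D(w) has 10 cells with 2 SE-corners; essential set:

[(2, 4, 0), (4, 1, 0)]


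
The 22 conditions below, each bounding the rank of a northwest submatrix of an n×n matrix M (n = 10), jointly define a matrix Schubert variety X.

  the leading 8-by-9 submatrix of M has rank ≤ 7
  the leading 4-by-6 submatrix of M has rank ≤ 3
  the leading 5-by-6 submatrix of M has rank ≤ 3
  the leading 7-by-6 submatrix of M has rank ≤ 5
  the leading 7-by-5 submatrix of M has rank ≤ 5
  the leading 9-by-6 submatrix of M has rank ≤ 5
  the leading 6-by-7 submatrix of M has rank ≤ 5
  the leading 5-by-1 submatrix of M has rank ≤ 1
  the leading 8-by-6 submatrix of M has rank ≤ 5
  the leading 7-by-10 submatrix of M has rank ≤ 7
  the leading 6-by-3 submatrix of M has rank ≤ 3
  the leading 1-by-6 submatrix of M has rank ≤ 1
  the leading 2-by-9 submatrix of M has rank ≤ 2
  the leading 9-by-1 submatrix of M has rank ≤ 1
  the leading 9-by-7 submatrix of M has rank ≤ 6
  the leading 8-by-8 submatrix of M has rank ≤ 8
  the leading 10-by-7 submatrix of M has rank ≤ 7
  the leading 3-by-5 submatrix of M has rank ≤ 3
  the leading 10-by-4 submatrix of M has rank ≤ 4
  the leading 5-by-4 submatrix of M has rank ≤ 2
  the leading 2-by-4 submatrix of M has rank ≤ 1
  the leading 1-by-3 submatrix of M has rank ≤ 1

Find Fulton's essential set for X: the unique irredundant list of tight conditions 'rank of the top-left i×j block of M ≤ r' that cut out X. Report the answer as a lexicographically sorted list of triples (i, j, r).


Recovering R(i,j) via the rank-extension bound from the 22 conditions:

  i=1: 1 1 1 1 1 1 1 1 1 1
  i=2: 1 1 1 1 2 2 2 2 2 2
  i=3: 1 2 2 2 3 3 3 3 3 3
  i=4: 1 2 2 2 3 3 4 4 4 4
  i=5: 1 2 2 2 3 3 4 5 5 5
  i=6: 1 2 3 3 4 4 5 6 6 6
  i=7: 1 2 3 4 5 5 6 7 7 7
  i=8: 1 2 3 4 5 5 6 7 7 8
  i=9: 1 2 3 4 5 5 6 7 8 9
  i=10: 1 2 3 4 5 6 7 8 9 10

so w = (1, 5, 2, 7, 8, 3, 4, 10, 9, 6).

Rothe diagram D(w) (12 cells), 5 SE-corners (essential conditions):

[(2, 4, 1), (5, 4, 2), (5, 6, 3), (8, 9, 7), (9, 6, 5)]


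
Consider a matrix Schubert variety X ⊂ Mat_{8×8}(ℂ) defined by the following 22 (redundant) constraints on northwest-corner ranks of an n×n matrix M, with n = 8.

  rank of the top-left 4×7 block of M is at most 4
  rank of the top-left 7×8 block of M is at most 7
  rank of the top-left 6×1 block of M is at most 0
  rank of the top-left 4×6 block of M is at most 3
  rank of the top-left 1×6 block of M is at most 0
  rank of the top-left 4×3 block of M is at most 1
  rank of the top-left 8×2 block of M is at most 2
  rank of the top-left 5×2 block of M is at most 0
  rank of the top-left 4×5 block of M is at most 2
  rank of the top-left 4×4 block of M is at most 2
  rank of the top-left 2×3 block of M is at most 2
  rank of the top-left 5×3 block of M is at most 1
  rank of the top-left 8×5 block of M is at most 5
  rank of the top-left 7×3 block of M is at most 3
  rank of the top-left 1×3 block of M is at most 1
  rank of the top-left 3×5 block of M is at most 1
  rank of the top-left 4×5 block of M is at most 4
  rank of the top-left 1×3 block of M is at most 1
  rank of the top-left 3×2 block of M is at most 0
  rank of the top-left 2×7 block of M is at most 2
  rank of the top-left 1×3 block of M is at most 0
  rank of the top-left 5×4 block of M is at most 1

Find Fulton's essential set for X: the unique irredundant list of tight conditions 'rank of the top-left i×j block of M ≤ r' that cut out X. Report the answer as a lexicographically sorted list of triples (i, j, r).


Propagating the 22 rank bounds to every northwest block:

  0 | 0 | 0 | 0 | 0 | 0 | 1 | 1
  0 | 0 | 1 | 1 | 1 | 1 | 2 | 2
  0 | 0 | 1 | 1 | 1 | 2 | 3 | 3
  0 | 0 | 1 | 1 | 2 | 3 | 4 | 4
  0 | 0 | 1 | 1 | 2 | 3 | 4 | 5
  0 | 1 | 2 | 2 | 3 | 4 | 5 | 6
  1 | 2 | 3 | 3 | 4 | 5 | 6 | 7
  1 | 2 | 3 | 4 | 5 | 6 | 7 | 8

reading off 1-entries of Δ²R: w = (7, 3, 6, 5, 8, 2, 1, 4).

ℓ(w)=19; the 5 essential cells (i,j,r):

[(1, 6, 0), (3, 5, 1), (5, 2, 0), (5, 4, 1), (6, 1, 0)]


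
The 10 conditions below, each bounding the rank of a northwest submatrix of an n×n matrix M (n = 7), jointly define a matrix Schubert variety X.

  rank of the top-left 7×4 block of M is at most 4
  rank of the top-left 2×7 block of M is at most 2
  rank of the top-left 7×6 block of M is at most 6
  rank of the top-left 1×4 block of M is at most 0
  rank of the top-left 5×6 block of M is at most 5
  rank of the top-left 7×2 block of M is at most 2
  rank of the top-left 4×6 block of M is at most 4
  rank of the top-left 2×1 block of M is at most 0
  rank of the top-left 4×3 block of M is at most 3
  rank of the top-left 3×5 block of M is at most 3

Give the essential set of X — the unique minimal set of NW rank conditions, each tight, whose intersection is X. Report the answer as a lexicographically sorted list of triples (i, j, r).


Computing R[i][j] = min implied NW-rank bound (n=7, 10 conditions):

  i=1: 0, 0, 0, 0, 1, 1, 1
  i=2: 0, 1, 1, 1, 2, 2, 2
  i=3: 1, 2, 2, 2, 3, 3, 3
  i=4: 1, 2, 3, 3, 4, 4, 4
  i=5: 1, 2, 3, 4, 5, 5, 5
  i=6: 1, 2, 3, 4, 5, 6, 6
  i=7: 1, 2, 3, 4, 5, 6, 7

hence w(1..7) = (5, 2, 1, 3, 4, 6, 7).

Rothe diagram D(w) (5 cells), 2 SE-corners (essential conditions):

[(1, 4, 0), (2, 1, 0)]


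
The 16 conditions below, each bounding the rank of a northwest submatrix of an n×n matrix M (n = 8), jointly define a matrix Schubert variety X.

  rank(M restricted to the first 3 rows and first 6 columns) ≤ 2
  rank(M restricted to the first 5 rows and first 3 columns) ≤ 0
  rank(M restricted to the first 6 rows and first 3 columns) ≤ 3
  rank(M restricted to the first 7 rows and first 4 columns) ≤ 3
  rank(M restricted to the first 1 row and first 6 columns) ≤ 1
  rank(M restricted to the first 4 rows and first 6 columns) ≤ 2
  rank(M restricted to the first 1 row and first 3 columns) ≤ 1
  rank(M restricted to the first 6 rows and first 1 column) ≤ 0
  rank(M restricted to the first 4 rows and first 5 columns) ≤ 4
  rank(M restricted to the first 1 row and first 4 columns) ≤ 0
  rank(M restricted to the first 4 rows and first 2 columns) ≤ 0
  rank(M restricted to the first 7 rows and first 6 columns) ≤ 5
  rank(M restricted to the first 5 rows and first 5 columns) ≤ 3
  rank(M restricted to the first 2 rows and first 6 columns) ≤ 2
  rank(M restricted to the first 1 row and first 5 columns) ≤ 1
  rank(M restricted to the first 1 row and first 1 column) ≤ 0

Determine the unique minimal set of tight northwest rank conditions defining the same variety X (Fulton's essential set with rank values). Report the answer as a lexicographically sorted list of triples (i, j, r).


Recovering R(i,j) via the rank-extension bound from the 16 conditions:

  R[1]: 0 | 0 | 0 | 0 | 1 | 1 | 1 | 1
  R[2]: 0 | 0 | 0 | 1 | 2 | 2 | 2 | 2
  R[3]: 0 | 0 | 0 | 1 | 2 | 2 | 3 | 3
  R[4]: 0 | 0 | 0 | 1 | 2 | 2 | 3 | 4
  R[5]: 0 | 0 | 0 | 1 | 2 | 3 | 4 | 5
  R[6]: 0 | 1 | 1 | 2 | 3 | 4 | 5 | 6
  R[7]: 1 | 2 | 2 | 3 | 4 | 5 | 6 | 7
  R[8]: 1 | 2 | 3 | 4 | 5 | 6 | 7 | 8

second differences of R give the permutation w = (5, 4, 7, 8, 6, 2, 1, 3).

Rothe diagram D(w) (19 cells), 4 SE-corners (essential conditions):

[(1, 4, 0), (4, 6, 2), (5, 3, 0), (6, 1, 0)]


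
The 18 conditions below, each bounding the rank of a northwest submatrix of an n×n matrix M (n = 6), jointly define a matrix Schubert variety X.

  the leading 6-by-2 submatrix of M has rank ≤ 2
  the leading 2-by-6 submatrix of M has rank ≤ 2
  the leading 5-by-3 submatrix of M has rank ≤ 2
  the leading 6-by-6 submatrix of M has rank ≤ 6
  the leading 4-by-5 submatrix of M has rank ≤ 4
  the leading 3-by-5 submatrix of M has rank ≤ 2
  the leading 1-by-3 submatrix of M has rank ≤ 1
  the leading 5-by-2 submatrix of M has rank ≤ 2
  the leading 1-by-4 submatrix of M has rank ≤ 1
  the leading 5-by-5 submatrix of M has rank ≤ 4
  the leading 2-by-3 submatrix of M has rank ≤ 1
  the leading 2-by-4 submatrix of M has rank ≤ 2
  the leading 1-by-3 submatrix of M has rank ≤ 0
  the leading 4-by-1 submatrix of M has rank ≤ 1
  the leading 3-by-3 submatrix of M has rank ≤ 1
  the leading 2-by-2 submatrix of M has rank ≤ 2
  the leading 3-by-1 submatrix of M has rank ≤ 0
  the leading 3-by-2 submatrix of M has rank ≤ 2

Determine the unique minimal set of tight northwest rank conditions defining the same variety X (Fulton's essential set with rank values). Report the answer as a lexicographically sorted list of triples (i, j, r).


Rank table r_w(6×6) implied by the 18 constraints:

  0 | 0 | 0 | 1 | 1 | 1
  0 | 1 | 1 | 2 | 2 | 2
  0 | 1 | 1 | 2 | 2 | 3
  1 | 2 | 2 | 3 | 3 | 4
  1 | 2 | 2 | 3 | 4 | 5
  1 | 2 | 3 | 4 | 5 | 6

giving w = (4, 2, 6, 1, 5, 3) via Δ²R.

D(w) has 8 cells with 5 SE-corners; essential set:

[(1, 3, 0), (3, 1, 0), (3, 3, 1), (3, 5, 2), (5, 3, 2)]
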